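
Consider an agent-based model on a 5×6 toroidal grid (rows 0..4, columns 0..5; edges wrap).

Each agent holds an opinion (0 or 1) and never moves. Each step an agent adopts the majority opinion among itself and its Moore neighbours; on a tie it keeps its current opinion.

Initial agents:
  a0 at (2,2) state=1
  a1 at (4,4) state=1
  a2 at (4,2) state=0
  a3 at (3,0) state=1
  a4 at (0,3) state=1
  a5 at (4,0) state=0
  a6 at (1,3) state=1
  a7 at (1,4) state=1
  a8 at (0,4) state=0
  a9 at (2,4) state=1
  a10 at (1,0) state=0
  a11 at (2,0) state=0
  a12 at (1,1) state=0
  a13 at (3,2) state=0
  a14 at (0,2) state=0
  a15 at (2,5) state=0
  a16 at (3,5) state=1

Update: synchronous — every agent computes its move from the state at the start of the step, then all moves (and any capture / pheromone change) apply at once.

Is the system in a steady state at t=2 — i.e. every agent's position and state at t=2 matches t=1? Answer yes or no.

no

t=1: a0@(2,2):1 a1@(4,4):1 a2@(4,2):0 a3@(3,0):0 a4@(0,3):1 a5@(4,0):1 a6@(1,3):1 a7@(1,4):1 a8@(0,4):1 a9@(2,4):1 a10@(1,0):0 a11@(2,0):0 a12@(1,1):0 a13@(3,2):0 a14@(0,2):0 a15@(2,5):1 a16@(3,5):1
t=2: a0@(2,2):1 a1@(4,4):1 a2@(4,2):0 a3@(3,0):1 a4@(0,3):1 a5@(4,0):1 a6@(1,3):1 a7@(1,4):1 a8@(0,4):1 a9@(2,4):1 a10@(1,0):0 a11@(2,0):0 a12@(1,1):0 a13@(3,2):0 a14@(0,2):0 a15@(2,5):1 a16@(3,5):1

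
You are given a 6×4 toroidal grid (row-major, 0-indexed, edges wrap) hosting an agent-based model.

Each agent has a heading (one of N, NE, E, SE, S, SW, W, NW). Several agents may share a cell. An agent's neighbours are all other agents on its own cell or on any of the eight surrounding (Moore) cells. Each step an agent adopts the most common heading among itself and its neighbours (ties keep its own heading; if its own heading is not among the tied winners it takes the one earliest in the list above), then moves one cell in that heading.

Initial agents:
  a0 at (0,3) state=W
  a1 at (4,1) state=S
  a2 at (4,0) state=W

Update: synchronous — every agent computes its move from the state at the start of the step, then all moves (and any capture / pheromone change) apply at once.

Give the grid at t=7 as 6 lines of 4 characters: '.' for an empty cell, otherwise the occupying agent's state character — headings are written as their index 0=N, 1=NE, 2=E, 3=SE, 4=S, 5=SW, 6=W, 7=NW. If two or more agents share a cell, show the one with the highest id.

t=1: a0@(0,2):W a1@(5,1):S a2@(4,3):W
t=2: a0@(0,1):W a1@(0,1):S a2@(4,2):W
t=3: a0@(0,0):W a1@(1,1):S a2@(4,1):W
t=4: a0@(0,3):W a1@(2,1):S a2@(4,0):W
t=5: a0@(0,2):W a1@(3,1):S a2@(4,3):W
t=6: a0@(0,1):W a1@(4,1):S a2@(4,2):W
t=7: a0@(0,0):W a1@(5,1):S a2@(4,1):W

6...
....
....
....
.6..
.4..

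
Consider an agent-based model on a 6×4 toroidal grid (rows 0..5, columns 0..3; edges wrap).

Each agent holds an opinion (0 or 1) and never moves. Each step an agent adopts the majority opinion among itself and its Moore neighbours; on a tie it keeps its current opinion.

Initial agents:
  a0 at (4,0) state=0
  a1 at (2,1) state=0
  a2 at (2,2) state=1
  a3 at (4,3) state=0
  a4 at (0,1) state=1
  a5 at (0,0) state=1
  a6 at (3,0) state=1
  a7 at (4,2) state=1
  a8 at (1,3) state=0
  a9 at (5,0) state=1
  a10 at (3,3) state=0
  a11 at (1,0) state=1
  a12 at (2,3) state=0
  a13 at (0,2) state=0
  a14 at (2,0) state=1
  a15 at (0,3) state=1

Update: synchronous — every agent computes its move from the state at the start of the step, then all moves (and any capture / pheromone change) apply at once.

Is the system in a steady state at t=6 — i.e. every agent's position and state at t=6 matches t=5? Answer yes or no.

t=1: a0@(4,0):0 a1@(2,1):1 a2@(2,2):0 a3@(4,3):0 a4@(0,1):1 a5@(0,0):1 a6@(3,0):0 a7@(4,2):0 a8@(1,3):1 a9@(5,0):1 a10@(3,3):0 a11@(1,0):1 a12@(2,3):1 a13@(0,2):0 a14@(2,0):0 a15@(0,3):1
t=2: a0@(4,0):0 a1@(2,1):0 a2@(2,2):1 a3@(4,3):0 a4@(0,1):1 a5@(0,0):1 a6@(3,0):0 a7@(4,2):0 a8@(1,3):1 a9@(5,0):1 a10@(3,3):0 a11@(1,0):1 a12@(2,3):0 a13@(0,2):1 a14@(2,0):1 a15@(0,3):1
t=3: a0@(4,0):0 a1@(2,1):1 a2@(2,2):0 a3@(4,3):0 a4@(0,1):1 a5@(0,0):1 a6@(3,0):0 a7@(4,2):0 a8@(1,3):1 a9@(5,0):1 a10@(3,3):0 a11@(1,0):1 a12@(2,3):1 a13@(0,2):1 a14@(2,0):0 a15@(0,3):1
t=4: a0@(4,0):0 a1@(2,1):0 a2@(2,2):1 a3@(4,3):0 a4@(0,1):1 a5@(0,0):1 a6@(3,0):0 a7@(4,2):0 a8@(1,3):1 a9@(5,0):1 a10@(3,3):0 a11@(1,0):1 a12@(2,3):0 a13@(0,2):1 a14@(2,0):1 a15@(0,3):1
t=5: a0@(4,0):0 a1@(2,1):1 a2@(2,2):0 a3@(4,3):0 a4@(0,1):1 a5@(0,0):1 a6@(3,0):0 a7@(4,2):0 a8@(1,3):1 a9@(5,0):1 a10@(3,3):0 a11@(1,0):1 a12@(2,3):1 a13@(0,2):1 a14@(2,0):0 a15@(0,3):1
t=6: a0@(4,0):0 a1@(2,1):0 a2@(2,2):1 a3@(4,3):0 a4@(0,1):1 a5@(0,0):1 a6@(3,0):0 a7@(4,2):0 a8@(1,3):1 a9@(5,0):1 a10@(3,3):0 a11@(1,0):1 a12@(2,3):0 a13@(0,2):1 a14@(2,0):1 a15@(0,3):1

no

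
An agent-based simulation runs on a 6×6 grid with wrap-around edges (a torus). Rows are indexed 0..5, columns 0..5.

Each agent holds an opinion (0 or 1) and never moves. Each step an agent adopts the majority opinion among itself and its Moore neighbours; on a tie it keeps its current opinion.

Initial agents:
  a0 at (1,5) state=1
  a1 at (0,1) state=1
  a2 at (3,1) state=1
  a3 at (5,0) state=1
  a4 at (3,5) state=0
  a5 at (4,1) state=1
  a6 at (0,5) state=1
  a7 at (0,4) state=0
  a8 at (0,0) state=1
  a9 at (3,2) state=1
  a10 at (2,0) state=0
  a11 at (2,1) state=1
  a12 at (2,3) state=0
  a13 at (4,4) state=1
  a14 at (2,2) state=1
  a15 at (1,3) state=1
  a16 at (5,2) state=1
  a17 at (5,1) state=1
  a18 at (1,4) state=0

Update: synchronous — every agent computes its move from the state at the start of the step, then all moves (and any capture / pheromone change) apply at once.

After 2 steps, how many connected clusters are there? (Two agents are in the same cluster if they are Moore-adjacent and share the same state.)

1

t=1: a0@(1,5):1 a1@(0,1):1 a2@(3,1):1 a3@(5,0):1 a4@(3,5):0 a5@(4,1):1 a6@(0,5):1 a7@(0,4):1 a8@(0,0):1 a9@(3,2):1 a10@(2,0):1 a11@(2,1):1 a12@(2,3):1 a13@(4,4):1 a14@(2,2):1 a15@(1,3):0 a16@(5,2):1 a17@(5,1):1 a18@(1,4):0
t=2: a0@(1,5):1 a1@(0,1):1 a2@(3,1):1 a3@(5,0):1 a4@(3,5):1 a5@(4,1):1 a6@(0,5):1 a7@(0,4):1 a8@(0,0):1 a9@(3,2):1 a10@(2,0):1 a11@(2,1):1 a12@(2,3):1 a13@(4,4):1 a14@(2,2):1 a15@(1,3):1 a16@(5,2):1 a17@(5,1):1 a18@(1,4):1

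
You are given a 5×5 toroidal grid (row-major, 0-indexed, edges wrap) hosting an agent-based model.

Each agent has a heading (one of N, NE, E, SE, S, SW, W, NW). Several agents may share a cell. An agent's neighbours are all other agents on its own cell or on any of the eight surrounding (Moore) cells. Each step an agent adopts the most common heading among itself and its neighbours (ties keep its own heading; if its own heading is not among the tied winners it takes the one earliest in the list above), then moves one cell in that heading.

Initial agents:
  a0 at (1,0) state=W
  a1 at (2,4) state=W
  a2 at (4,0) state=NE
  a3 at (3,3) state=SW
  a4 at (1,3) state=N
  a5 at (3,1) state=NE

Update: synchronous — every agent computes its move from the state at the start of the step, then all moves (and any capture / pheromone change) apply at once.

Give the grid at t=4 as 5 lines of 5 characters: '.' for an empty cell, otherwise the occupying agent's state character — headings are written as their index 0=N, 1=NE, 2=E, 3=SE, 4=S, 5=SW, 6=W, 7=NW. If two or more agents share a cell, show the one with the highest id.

....1
.6...
6..05
.....
1....

t=1: a0@(1,4):W a1@(2,3):W a2@(3,1):NE a3@(4,2):SW a4@(0,3):N a5@(2,2):NE
t=2: a0@(1,3):W a1@(2,2):W a2@(2,2):NE a3@(0,1):SW a4@(4,3):N a5@(1,3):NE
t=3: a0@(1,2):W a1@(2,1):W a2@(1,3):NE a3@(1,0):SW a4@(3,3):N a5@(0,4):NE
t=4: a0@(1,1):W a1@(2,0):W a2@(0,4):NE a3@(2,4):SW a4@(2,3):N a5@(4,0):NE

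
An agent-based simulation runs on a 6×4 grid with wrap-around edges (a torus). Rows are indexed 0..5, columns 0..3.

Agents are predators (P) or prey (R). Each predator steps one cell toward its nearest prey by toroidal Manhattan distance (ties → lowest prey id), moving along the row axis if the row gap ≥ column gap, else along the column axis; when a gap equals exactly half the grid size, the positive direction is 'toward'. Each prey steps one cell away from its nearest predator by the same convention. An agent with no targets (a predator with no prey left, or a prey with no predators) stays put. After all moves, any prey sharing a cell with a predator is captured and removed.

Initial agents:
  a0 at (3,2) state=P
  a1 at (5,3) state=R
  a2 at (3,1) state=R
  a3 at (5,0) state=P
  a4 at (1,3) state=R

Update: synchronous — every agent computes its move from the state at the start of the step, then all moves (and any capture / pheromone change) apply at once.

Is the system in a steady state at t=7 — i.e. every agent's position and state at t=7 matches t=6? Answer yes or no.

no

t=1: a0@(3,1):P a1@(5,2):R a2@(3,0):R a3@(5,3):P a4@(0,3):R
t=2: a0@(3,0):P a1@(5,1):R a2@(3,3):R a3@(5,2):P a4@(1,3):R
t=3: a0@(3,3):P a1@(5,0):R a2@(3,2):R a3@(5,1):P a4@(0,3):R
t=4: a0@(3,2):P a1@(5,3):R a2@(3,1):R a3@(5,0):P a4@(5,3):R
t=5: a0@(3,1):P a1@(5,2):R a2@(3,0):R a3@(5,3):P a4@(5,2):R
t=6: a0@(3,0):P a1@(5,1):R a2@(3,3):R a3@(5,2):P a4@(5,1):R
t=7: a0@(3,3):P a1@(5,0):R a2@(3,2):R a3@(5,1):P a4@(5,0):R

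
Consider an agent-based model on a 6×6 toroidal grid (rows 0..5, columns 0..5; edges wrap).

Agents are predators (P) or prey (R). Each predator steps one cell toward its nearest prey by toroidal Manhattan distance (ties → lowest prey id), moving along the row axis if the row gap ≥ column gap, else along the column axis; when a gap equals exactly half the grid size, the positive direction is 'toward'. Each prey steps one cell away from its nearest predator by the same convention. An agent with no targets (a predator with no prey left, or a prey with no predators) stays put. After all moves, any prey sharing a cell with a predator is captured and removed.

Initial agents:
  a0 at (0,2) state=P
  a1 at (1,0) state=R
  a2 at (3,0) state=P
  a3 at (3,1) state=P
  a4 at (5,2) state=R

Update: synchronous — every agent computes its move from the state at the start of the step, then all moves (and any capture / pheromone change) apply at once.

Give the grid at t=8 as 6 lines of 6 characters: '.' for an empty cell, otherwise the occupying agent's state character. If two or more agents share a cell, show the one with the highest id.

......
PP....
......
..R...
..P...
R.....

t=1: a0@(5,2):P a1@(0,0):R a2@(2,0):P a3@(2,1):P a4@(4,2):R
t=2: a0@(4,2):P a1@(5,0):R a2@(1,0):P a3@(1,1):P a4@(3,2):R
t=3: a0@(3,2):P a1@(4,0):R a2@(0,0):P a3@(0,1):P a4@(2,2):R
t=4: a0@(2,2):P a1@(3,0):R a2@(5,0):P a3@(5,1):P a4@(1,2):R
t=5: a0@(1,2):P a1@(2,0):R a2@(4,0):P a3@(4,1):P a4@(0,2):R
t=6: a0@(0,2):P a1@(1,0):R a2@(3,0):P a3@(3,1):P a4@(5,2):R
t=7: a0@(5,2):P a1@(0,0):R a2@(2,0):P a3@(2,1):P a4@(4,2):R
t=8: a0@(4,2):P a1@(5,0):R a2@(1,0):P a3@(1,1):P a4@(3,2):R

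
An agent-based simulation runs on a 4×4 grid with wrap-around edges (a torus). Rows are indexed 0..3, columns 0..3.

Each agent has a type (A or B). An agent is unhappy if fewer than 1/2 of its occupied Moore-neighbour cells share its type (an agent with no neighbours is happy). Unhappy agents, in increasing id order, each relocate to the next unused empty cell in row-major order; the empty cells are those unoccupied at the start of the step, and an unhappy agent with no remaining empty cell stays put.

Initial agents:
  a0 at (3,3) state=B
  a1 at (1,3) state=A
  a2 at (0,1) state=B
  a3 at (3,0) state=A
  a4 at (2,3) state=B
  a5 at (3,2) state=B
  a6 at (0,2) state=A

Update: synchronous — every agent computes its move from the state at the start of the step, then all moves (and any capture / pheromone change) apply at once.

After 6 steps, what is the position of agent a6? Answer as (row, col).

t=1: a0@(3,3):B a1@(1,3):A a2@(0,0):B a3@(0,3):A a4@(2,3):B a5@(3,2):B a6@(1,0):A
t=2: a0@(3,3):B a1@(1,3):A a2@(0,1):B a3@(0,2):A a4@(2,3):B a5@(3,2):B a6@(1,0):A
t=3: a0@(3,3):B a1@(1,3):A a2@(0,0):B a3@(0,3):A a4@(2,3):B a5@(3,2):B a6@(1,1):A
t=4: a0@(3,3):B a1@(0,1):A a2@(0,2):B a3@(1,0):A a4@(2,3):B a5@(3,2):B a6@(1,2):A
t=5: a0@(3,3):B a1@(0,1):A a2@(0,2):B a3@(1,0):A a4@(2,3):B a5@(3,2):B a6@(0,0):A
t=6: (unchanged — steady state)

(0, 0)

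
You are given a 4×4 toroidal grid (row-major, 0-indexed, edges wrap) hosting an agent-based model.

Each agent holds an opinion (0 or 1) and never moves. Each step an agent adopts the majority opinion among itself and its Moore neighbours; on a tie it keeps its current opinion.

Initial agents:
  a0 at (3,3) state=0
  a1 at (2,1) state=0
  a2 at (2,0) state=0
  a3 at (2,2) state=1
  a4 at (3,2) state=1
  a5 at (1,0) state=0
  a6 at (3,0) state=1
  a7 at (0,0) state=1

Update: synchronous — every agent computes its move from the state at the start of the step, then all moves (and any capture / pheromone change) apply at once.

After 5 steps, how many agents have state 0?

t=1: a0@(3,3):1 a1@(2,1):0 a2@(2,0):0 a3@(2,2):1 a4@(3,2):1 a5@(1,0):0 a6@(3,0):0 a7@(0,0):1
t=2: (unchanged — steady state)

4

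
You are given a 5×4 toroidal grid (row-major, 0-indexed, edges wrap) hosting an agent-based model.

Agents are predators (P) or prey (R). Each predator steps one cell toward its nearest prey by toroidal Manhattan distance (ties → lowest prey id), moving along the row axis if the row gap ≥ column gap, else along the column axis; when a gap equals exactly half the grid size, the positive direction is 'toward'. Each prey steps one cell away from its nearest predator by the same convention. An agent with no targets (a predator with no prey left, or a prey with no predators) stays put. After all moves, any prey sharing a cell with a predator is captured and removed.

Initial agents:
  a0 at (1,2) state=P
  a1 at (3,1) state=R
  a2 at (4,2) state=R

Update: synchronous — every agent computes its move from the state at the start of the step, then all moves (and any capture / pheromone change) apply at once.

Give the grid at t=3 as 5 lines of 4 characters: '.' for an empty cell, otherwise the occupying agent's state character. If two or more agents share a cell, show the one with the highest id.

t=1: a0@(0,2):P a1@(4,1):R a2@(3,2):R
t=2: a0@(4,2):P a1@(3,1):R a2@(2,2):R
t=3: a0@(3,2):P a1@(2,1):R a2@(1,2):R

....
..R.
.R..
..P.
....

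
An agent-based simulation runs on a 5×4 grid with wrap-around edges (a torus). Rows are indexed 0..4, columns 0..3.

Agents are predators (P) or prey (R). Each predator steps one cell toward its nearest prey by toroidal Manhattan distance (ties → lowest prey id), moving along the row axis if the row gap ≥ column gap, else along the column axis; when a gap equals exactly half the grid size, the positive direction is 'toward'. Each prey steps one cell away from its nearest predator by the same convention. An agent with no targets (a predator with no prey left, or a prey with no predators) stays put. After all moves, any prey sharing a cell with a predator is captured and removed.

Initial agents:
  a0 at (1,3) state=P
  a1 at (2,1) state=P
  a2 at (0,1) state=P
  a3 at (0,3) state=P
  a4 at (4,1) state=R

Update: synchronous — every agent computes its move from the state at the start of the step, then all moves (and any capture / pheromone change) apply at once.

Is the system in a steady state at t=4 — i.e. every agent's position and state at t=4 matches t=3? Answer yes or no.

yes

t=1: a0@(0,3):P a1@(3,1):P a2@(4,1):P a3@(0,0):P
t=2: (unchanged — steady state)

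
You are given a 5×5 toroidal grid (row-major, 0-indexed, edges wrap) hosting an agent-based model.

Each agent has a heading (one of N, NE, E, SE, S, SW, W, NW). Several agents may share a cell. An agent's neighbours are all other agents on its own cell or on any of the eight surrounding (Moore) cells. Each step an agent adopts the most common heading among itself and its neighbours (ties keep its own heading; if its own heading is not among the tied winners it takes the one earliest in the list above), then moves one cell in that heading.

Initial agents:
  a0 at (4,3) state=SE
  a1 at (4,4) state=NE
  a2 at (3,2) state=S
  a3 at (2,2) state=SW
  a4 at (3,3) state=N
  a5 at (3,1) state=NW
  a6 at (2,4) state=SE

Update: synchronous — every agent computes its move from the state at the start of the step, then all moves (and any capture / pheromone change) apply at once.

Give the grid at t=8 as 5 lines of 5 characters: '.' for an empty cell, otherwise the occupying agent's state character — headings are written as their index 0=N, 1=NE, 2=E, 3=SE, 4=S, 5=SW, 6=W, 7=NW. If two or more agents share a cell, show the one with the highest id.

.33..
.3.3.
33...
.....
.....

t=1: a0@(0,4):SE a1@(3,0):NE a2@(4,2):S a3@(3,1):SW a4@(4,4):SE a5@(2,0):NW a6@(3,0):SE
t=2: a0@(1,0):SE a1@(4,1):SE a2@(0,2):S a3@(4,0):SW a4@(0,0):SE a5@(1,4):NW a6@(4,1):SE
t=3: a0@(2,1):SE a1@(0,2):SE a2@(1,3):SE a3@(0,1):SE a4@(1,1):SE a5@(2,0):SE a6@(0,2):SE
t=4: a0@(3,2):SE a1@(1,3):SE a2@(2,4):SE a3@(1,2):SE a4@(2,2):SE a5@(3,1):SE a6@(1,3):SE
t=5: a0@(4,3):SE a1@(2,4):SE a2@(3,0):SE a3@(2,3):SE a4@(3,3):SE a5@(4,2):SE a6@(2,4):SE
t=6: a0@(0,4):SE a1@(3,0):SE a2@(4,1):SE a3@(3,4):SE a4@(4,4):SE a5@(0,3):SE a6@(3,0):SE
t=7: a0@(1,0):SE a1@(4,1):SE a2@(0,2):SE a3@(4,0):SE a4@(0,0):SE a5@(1,4):SE a6@(4,1):SE
t=8: a0@(2,1):SE a1@(0,2):SE a2@(1,3):SE a3@(0,1):SE a4@(1,1):SE a5@(2,0):SE a6@(0,2):SE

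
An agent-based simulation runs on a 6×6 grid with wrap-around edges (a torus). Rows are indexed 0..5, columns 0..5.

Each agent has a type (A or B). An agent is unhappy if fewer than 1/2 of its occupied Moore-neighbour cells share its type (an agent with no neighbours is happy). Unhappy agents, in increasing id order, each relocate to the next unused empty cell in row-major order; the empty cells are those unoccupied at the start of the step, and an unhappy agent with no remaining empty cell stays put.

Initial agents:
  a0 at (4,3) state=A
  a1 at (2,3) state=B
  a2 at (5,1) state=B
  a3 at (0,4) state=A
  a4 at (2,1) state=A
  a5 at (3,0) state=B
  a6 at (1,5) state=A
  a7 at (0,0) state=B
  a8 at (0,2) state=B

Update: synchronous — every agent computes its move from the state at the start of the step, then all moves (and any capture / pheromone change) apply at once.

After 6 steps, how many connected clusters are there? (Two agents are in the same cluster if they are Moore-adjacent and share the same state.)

4

t=1: a0@(4,3):A a1@(2,3):B a2@(5,1):B a3@(0,4):A a4@(0,1):A a5@(0,3):B a6@(1,5):A a7@(0,0):B a8@(0,2):B
t=2: a0@(4,3):A a1@(2,3):B a2@(5,1):B a3@(0,4):A a4@(0,5):A a5@(0,3):B a6@(1,5):A a7@(1,0):B a8@(0,2):B
t=3: a0@(4,3):A a1@(2,3):B a2@(5,1):B a3@(0,4):A a4@(0,5):A a5@(0,3):B a6@(1,5):A a7@(0,0):B a8@(0,2):B
t=4: a0@(4,3):A a1@(2,3):B a2@(5,1):B a3@(0,4):A a4@(0,5):A a5@(0,3):B a6@(1,5):A a7@(0,1):B a8@(0,2):B
t=5: (unchanged — steady state)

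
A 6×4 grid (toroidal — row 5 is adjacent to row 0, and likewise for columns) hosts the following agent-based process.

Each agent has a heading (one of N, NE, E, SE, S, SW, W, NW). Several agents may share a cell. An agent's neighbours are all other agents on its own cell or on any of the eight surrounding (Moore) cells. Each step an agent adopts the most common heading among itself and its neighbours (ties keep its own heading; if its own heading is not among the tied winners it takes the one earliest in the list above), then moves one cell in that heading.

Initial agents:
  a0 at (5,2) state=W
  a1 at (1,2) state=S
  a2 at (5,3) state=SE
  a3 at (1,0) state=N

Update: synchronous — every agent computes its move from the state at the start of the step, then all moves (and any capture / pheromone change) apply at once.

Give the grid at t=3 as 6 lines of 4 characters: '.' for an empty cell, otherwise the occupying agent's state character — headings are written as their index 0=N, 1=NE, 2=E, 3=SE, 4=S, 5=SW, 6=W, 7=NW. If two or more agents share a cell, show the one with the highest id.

t=1: a0@(5,1):W a1@(2,2):S a2@(0,0):SE a3@(0,0):N
t=2: a0@(5,0):W a1@(3,2):S a2@(1,1):SE a3@(5,0):N
t=3: a0@(5,3):W a1@(4,2):S a2@(2,2):SE a3@(4,0):N

....
....
..3.
....
0.4.
...6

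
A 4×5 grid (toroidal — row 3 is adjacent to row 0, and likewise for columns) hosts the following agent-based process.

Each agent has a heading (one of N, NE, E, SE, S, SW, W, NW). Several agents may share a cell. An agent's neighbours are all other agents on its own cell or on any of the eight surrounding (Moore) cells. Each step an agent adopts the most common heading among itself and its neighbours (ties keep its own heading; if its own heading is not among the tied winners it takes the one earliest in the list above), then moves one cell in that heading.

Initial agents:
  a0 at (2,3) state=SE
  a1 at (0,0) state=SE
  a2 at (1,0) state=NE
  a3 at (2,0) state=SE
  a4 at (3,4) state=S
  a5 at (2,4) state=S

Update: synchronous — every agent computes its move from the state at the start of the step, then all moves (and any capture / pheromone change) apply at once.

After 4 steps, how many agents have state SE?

t=1: a0@(3,3):S a1@(1,1):SE a2@(2,1):SE a3@(3,0):S a4@(0,0):SE a5@(3,4):S
t=2: a0@(0,3):S a1@(2,2):SE a2@(3,2):SE a3@(0,0):S a4@(1,1):SE a5@(0,4):S
t=3: a0@(1,3):S a1@(3,3):SE a2@(0,3):SE a3@(1,0):S a4@(2,2):SE a5@(1,4):S
t=4: a0@(2,3):S a1@(0,4):SE a2@(1,4):SE a3@(2,0):S a4@(3,3):SE a5@(2,4):S

3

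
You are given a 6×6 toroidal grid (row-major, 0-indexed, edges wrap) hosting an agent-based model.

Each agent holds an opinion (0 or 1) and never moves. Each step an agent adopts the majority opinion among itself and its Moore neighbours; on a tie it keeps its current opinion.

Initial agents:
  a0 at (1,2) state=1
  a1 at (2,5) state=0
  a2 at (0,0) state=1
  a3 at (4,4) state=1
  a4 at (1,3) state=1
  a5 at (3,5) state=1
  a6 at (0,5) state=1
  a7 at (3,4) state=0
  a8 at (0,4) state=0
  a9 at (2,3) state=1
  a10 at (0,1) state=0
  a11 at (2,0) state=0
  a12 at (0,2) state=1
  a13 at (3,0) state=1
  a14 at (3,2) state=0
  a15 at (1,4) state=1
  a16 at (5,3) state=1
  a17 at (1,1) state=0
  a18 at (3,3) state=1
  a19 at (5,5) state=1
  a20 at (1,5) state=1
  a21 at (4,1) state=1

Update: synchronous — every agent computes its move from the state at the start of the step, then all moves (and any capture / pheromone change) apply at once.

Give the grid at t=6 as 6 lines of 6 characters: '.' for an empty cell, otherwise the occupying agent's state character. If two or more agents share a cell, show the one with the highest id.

t=1: a0@(1,2):1 a1@(2,5):1 a2@(0,0):1 a3@(4,4):1 a4@(1,3):1 a5@(3,5):1 a6@(0,5):1 a7@(3,4):1 a8@(0,4):1 a9@(2,3):1 a10@(0,1):1 a11@(2,0):0 a12@(0,2):1 a13@(3,0):1 a14@(3,2):1 a15@(1,4):1 a16@(5,3):1 a17@(1,1):0 a18@(3,3):1 a19@(5,5):1 a20@(1,5):1 a21@(4,1):1
t=2: a0@(1,2):1 a1@(2,5):1 a2@(0,0):1 a3@(4,4):1 a4@(1,3):1 a5@(3,5):1 a6@(0,5):1 a7@(3,4):1 a8@(0,4):1 a9@(2,3):1 a10@(0,1):1 a11@(2,0):1 a12@(0,2):1 a13@(3,0):1 a14@(3,2):1 a15@(1,4):1 a16@(5,3):1 a17@(1,1):1 a18@(3,3):1 a19@(5,5):1 a20@(1,5):1 a21@(4,1):1
t=3: (unchanged — steady state)

111.11
.11111
1..1.1
1.1111
.1..1.
...1.1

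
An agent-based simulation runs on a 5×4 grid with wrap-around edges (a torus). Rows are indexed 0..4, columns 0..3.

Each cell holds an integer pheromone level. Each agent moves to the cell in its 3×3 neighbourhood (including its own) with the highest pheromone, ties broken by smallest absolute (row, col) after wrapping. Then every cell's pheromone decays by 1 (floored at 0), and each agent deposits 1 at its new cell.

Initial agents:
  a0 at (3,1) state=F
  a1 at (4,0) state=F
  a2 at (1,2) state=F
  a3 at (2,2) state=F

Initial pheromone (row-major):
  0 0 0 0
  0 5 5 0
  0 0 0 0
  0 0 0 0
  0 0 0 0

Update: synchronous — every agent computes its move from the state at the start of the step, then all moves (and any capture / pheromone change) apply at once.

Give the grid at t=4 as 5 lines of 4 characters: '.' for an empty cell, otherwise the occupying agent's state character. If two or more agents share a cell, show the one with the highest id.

....
.F..
....
....
....

t=1: a0@(2,0) a1@(0,0) a2@(1,1) a3@(1,1) | pheromone: 1 0 0 0 / 0 6 4 0 / 1 0 0 0 / 0 0 0 0 / 0 0 0 0
t=2: a0@(1,1) a1@(1,1) a2@(1,1) a3@(1,1) | pheromone: 0 0 0 0 / 0 9 3 0 / 0 0 0 0 / 0 0 0 0 / 0 0 0 0
t=3: a0@(1,1) a1@(1,1) a2@(1,1) a3@(1,1) | pheromone: 0 0 0 0 / 0 12 2 0 / 0 0 0 0 / 0 0 0 0 / 0 0 0 0
t=4: a0@(1,1) a1@(1,1) a2@(1,1) a3@(1,1) | pheromone: 0 0 0 0 / 0 15 1 0 / 0 0 0 0 / 0 0 0 0 / 0 0 0 0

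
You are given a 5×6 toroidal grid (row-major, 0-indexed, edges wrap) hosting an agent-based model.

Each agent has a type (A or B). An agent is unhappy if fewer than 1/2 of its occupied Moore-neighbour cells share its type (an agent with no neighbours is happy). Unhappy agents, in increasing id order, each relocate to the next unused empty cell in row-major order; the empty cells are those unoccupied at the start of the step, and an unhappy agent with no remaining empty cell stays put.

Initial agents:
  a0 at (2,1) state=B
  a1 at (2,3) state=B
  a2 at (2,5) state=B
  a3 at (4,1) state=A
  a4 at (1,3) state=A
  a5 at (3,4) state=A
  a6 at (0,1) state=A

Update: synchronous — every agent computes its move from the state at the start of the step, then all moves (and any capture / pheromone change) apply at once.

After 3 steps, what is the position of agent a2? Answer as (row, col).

t=1: a0@(2,1):B a1@(0,0):B a2@(0,2):B a3@(4,1):A a4@(0,3):A a5@(0,4):A a6@(0,1):A
t=2: a0@(2,1):B a1@(0,5):B a2@(1,0):B a3@(1,1):A a4@(0,3):A a5@(0,4):A a6@(1,2):A
t=3: a0@(0,0):B a1@(0,5):B a2@(1,0):B a3@(0,1):A a4@(0,3):A a5@(0,4):A a6@(1,2):A

(1, 0)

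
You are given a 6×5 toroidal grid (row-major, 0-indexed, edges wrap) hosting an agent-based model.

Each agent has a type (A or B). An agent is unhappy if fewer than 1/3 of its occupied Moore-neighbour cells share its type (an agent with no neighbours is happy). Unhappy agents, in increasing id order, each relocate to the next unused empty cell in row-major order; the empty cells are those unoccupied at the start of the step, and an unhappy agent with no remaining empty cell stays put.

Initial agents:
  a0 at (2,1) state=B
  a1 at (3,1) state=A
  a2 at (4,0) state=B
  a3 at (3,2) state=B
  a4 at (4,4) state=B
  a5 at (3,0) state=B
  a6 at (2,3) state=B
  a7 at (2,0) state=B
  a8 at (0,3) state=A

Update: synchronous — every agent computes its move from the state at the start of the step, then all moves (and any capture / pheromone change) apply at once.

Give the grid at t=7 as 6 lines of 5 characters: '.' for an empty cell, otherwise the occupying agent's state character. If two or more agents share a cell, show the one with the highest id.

t=1: a0@(2,1):B a1@(0,0):A a2@(4,0):B a3@(3,2):B a4@(4,4):B a5@(3,0):B a6@(2,3):B a7@(2,0):B a8@(0,3):A
t=2: (unchanged — steady state)

A..A.
.....
BB.B.
B.B..
B...B
.....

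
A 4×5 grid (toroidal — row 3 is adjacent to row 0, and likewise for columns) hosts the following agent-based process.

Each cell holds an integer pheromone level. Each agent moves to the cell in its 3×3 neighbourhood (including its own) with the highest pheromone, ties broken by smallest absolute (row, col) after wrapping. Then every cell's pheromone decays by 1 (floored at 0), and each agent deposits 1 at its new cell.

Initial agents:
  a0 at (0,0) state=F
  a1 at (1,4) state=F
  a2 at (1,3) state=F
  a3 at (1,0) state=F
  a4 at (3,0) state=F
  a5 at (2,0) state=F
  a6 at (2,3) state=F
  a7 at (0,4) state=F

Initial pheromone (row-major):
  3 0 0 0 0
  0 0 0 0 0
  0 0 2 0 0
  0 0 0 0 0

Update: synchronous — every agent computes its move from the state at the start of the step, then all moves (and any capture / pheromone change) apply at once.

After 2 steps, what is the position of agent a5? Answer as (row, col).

t=1: a0@(0,0) a1@(0,0) a2@(2,2) a3@(0,0) a4@(0,0) a5@(1,0) a6@(2,2) a7@(0,0) | pheromone: 7 0 0 0 0 / 1 0 0 0 0 / 0 0 3 0 0 / 0 0 0 0 0
t=2: a0@(0,0) a1@(0,0) a2@(2,2) a3@(0,0) a4@(0,0) a5@(0,0) a6@(2,2) a7@(0,0) | pheromone: 12 0 0 0 0 / 0 0 0 0 0 / 0 0 4 0 0 / 0 0 0 0 0

(0, 0)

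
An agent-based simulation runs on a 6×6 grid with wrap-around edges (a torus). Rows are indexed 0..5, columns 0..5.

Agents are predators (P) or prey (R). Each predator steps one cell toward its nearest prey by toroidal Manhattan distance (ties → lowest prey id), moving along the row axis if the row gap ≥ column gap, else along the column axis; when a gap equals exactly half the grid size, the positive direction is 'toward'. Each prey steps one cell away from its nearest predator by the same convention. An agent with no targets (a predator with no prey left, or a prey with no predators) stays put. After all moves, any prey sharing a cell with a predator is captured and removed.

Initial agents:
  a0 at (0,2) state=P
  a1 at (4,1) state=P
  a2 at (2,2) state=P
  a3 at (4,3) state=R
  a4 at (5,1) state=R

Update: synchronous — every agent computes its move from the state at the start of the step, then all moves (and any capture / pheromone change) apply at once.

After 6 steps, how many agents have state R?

2

t=1: a0@(5,2):P a1@(5,1):P a2@(3,2):P a3@(4,4):R a4@(0,1):R
t=2: a0@(0,2):P a1@(0,1):P a2@(3,3):P a3@(4,5):R a4@(1,1):R
t=3: a0@(1,2):P a1@(1,1):P a2@(3,4):P a3@(4,0):R a4@(2,1):R
t=4: a0@(2,2):P a1@(2,1):P a2@(3,5):P a3@(4,1):R a4@(3,1):R
t=5: a0@(3,2):P a1@(3,1):P a2@(3,0):P a3@(5,1):R a4@(4,1):R
t=6: a0@(4,2):P a1@(4,1):P a2@(4,0):P a3@(0,1):R a4@(5,1):R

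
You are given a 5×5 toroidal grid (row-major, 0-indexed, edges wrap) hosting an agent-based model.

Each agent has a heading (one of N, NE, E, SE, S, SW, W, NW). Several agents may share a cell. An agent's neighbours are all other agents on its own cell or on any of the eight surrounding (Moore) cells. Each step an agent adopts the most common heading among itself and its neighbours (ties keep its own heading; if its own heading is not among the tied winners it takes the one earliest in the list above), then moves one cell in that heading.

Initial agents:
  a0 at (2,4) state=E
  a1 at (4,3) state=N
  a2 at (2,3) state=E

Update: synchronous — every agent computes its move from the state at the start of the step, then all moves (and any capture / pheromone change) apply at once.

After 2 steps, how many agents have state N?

1

t=1: a0@(2,0):E a1@(3,3):N a2@(2,4):E
t=2: a0@(2,1):E a1@(2,3):N a2@(2,0):E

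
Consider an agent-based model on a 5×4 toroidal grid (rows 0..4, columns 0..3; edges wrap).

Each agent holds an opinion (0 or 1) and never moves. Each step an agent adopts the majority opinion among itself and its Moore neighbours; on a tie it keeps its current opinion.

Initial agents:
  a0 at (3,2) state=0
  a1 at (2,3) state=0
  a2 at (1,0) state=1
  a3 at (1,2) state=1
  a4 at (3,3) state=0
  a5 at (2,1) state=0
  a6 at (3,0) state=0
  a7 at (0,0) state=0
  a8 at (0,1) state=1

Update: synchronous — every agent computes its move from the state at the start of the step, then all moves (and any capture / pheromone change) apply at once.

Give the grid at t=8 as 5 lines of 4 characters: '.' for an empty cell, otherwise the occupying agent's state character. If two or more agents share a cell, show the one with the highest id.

t=1: a0@(3,2):0 a1@(2,3):0 a2@(1,0):0 a3@(1,2):1 a4@(3,3):0 a5@(2,1):0 a6@(3,0):0 a7@(0,0):1 a8@(0,1):1
t=2: (unchanged — steady state)

11..
0.1.
.0.0
0.00
....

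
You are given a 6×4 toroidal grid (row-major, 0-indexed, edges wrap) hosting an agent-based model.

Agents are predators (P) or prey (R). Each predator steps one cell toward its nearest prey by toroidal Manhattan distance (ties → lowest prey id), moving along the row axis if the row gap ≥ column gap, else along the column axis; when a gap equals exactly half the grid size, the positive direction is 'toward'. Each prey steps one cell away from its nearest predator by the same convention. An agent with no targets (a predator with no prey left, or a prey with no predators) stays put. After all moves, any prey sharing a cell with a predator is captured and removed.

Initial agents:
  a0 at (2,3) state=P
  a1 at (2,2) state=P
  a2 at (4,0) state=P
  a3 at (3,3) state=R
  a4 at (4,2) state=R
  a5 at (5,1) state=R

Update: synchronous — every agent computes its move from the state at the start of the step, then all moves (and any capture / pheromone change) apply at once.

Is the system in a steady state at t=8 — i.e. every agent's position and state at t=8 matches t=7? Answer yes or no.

no

t=1: a0@(3,3):P a1@(3,2):P a2@(3,0):P a3@(4,3):R a4@(5,2):R a5@(0,1):R
t=2: a0@(4,3):P a1@(4,2):P a2@(4,0):P a3@(5,3):R a4@(0,2):R a5@(5,1):R
t=3: a0@(5,3):P a1@(5,2):P a2@(5,0):P a3@(0,3):R a4@(1,2):R a5@(0,1):R
t=4: a0@(0,3):P a1@(0,2):P a2@(0,0):P a3@(1,3):R a4@(2,2):R a5@(1,1):R
t=5: a0@(1,3):P a1@(1,2):P a2@(1,0):P a3@(2,3):R a4@(3,2):R a5@(2,1):R
t=6: a0@(2,3):P a1@(2,2):P a2@(2,0):P a3@(3,3):R a4@(4,2):R a5@(3,1):R
t=7: a0@(3,3):P a1@(3,2):P a2@(3,0):P a3@(4,3):R a4@(5,2):R a5@(4,1):R
t=8: a0@(4,3):P a1@(4,2):P a2@(4,0):P a3@(5,3):R a4@(0,2):R a5@(5,1):R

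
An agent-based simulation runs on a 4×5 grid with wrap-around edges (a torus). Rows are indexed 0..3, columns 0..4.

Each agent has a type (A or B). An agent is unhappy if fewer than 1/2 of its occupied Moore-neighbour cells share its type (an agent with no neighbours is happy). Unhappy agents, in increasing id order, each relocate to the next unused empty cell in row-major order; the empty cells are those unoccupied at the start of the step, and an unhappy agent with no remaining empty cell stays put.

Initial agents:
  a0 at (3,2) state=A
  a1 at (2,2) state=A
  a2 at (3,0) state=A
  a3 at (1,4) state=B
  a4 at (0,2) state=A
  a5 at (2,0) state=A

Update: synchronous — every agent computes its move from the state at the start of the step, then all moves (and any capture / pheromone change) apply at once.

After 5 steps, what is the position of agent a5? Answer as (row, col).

t=1: a0@(3,2):A a1@(2,2):A a2@(3,0):A a3@(0,0):B a4@(0,2):A a5@(2,0):A
t=2: a0@(3,2):A a1@(2,2):A a2@(3,0):A a3@(0,1):B a4@(0,2):A a5@(2,0):A
t=3: a0@(3,2):A a1@(2,2):A a2@(3,0):A a3@(0,0):B a4@(0,2):A a5@(2,0):A
t=4: a0@(3,2):A a1@(2,2):A a2@(3,0):A a3@(0,1):B a4@(0,2):A a5@(2,0):A
t=5: a0@(3,2):A a1@(2,2):A a2@(3,0):A a3@(0,0):B a4@(0,2):A a5@(2,0):A

(2, 0)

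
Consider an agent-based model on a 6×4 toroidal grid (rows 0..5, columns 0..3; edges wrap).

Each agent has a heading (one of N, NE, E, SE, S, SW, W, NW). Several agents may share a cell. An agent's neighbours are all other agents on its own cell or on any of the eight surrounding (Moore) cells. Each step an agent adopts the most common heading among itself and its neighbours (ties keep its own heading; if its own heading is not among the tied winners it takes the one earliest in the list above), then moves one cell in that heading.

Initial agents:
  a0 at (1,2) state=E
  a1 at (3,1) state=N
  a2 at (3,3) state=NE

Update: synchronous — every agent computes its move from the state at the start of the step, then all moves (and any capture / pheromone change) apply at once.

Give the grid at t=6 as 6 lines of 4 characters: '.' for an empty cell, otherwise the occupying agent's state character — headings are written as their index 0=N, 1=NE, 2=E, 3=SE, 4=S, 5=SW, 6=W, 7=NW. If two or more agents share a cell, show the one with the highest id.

t=1: a0@(1,3):E a1@(2,1):N a2@(2,0):NE
t=2: a0@(1,0):E a1@(1,1):N a2@(1,1):NE
t=3: a0@(1,1):E a1@(0,1):N a2@(0,2):NE
t=4: a0@(1,2):E a1@(5,1):N a2@(5,3):NE
t=5: a0@(1,3):E a1@(4,1):N a2@(4,0):NE
t=6: a0@(1,0):E a1@(3,1):N a2@(3,1):NE

....
2...
....
.1..
....
....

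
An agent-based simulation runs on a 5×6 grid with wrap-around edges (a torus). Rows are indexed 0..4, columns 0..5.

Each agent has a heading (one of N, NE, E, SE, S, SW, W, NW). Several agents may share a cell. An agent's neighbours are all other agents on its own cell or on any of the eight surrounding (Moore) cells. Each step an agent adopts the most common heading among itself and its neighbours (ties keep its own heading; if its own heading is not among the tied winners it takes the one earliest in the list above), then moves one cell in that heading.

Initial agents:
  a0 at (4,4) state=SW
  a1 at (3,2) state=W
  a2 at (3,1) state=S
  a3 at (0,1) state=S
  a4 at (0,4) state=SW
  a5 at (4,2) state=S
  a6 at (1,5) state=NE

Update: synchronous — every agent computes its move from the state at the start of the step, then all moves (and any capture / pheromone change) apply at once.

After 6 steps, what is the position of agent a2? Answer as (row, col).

(4, 1)

t=1: a0@(0,3):SW a1@(4,2):S a2@(4,1):S a3@(1,1):S a4@(1,3):SW a5@(0,2):S a6@(0,0):NE
t=2: a0@(1,2):SW a1@(0,2):S a2@(0,1):S a3@(2,1):S a4@(2,2):SW a5@(1,2):S a6@(1,0):S
t=3: a0@(2,2):S a1@(1,2):S a2@(1,1):S a3@(3,1):S a4@(3,1):SW a5@(2,2):S a6@(2,0):S
t=4: a0@(3,2):S a1@(2,2):S a2@(2,1):S a3@(4,1):S a4@(4,1):S a5@(3,2):S a6@(3,0):S
t=5: a0@(4,2):S a1@(3,2):S a2@(3,1):S a3@(0,1):S a4@(0,1):S a5@(4,2):S a6@(4,0):S
t=6: a0@(0,2):S a1@(4,2):S a2@(4,1):S a3@(1,1):S a4@(1,1):S a5@(0,2):S a6@(0,0):S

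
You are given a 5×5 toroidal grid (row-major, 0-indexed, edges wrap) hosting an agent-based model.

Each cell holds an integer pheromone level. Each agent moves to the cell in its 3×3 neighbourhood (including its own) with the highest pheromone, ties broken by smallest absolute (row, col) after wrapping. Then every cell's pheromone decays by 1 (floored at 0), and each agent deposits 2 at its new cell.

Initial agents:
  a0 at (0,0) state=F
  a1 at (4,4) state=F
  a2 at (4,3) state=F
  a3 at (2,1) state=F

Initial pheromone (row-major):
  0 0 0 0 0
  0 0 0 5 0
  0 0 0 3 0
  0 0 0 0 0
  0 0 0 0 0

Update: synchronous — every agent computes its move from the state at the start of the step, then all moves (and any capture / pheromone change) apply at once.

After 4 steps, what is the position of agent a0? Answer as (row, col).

t=1: a0@(0,0) a1@(0,0) a2@(0,2) a3@(1,0) | pheromone: 4 0 2 0 0 / 2 0 0 4 0 / 0 0 0 2 0 / 0 0 0 0 0 / 0 0 0 0 0
t=2: a0@(0,0) a1@(0,0) a2@(1,3) a3@(0,0) | pheromone: 9 0 1 0 0 / 1 0 0 5 0 / 0 0 0 1 0 / 0 0 0 0 0 / 0 0 0 0 0
t=3: a0@(0,0) a1@(0,0) a2@(1,3) a3@(0,0) | pheromone: 14 0 0 0 0 / 0 0 0 6 0 / 0 0 0 0 0 / 0 0 0 0 0 / 0 0 0 0 0
t=4: a0@(0,0) a1@(0,0) a2@(1,3) a3@(0,0) | pheromone: 19 0 0 0 0 / 0 0 0 7 0 / 0 0 0 0 0 / 0 0 0 0 0 / 0 0 0 0 0

(0, 0)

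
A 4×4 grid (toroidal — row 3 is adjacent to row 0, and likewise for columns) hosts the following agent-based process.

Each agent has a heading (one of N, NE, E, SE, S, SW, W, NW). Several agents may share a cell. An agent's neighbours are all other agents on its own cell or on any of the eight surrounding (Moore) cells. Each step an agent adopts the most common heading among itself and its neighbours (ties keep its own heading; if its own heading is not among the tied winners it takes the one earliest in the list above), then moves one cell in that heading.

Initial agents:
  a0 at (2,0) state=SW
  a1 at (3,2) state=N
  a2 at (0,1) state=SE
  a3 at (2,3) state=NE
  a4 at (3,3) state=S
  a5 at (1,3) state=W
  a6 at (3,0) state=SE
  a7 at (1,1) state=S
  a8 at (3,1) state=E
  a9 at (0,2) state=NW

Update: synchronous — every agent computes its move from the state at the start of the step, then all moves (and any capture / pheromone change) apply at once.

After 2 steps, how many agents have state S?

t=1: a0@(3,0):S a1@(2,2):N a2@(1,2):SE a3@(1,0):NE a4@(0,3):S a5@(1,2):W a6@(0,1):SE a7@(2,1):S a8@(0,2):SE a9@(1,2):S
t=2: a0@(0,0):S a1@(3,2):S a2@(2,3):SE a3@(2,0):S a4@(1,3):S a5@(2,3):SE a6@(1,2):SE a7@(3,1):S a8@(1,3):SE a9@(2,2):S

6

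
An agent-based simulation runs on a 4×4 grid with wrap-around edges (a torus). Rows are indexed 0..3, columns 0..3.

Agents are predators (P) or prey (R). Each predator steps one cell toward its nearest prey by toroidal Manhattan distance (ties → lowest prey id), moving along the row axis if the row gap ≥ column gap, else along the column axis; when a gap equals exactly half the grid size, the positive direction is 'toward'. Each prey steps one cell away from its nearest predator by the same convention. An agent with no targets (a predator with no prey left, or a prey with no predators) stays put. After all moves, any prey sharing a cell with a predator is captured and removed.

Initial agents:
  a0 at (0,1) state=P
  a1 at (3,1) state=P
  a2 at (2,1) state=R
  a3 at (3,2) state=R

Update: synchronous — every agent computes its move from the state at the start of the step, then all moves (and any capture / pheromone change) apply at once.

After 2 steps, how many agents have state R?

1

t=1: a0@(1,1):P a1@(2,1):P a3@(3,3):R
t=2: a0@(2,1):P a1@(2,2):P a3@(3,2):R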